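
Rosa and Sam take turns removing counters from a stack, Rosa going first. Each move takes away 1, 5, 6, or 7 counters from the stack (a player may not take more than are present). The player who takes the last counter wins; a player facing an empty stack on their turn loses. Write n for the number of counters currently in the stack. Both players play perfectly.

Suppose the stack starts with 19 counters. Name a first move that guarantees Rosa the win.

Remove 5, leaving 14.

Classify positions by backward induction: terminal positions (no move available) are L. From any other position, the mover wins iff some move reaches an L.
n=0: no move → L
n=1: W (go to 0, an L position)
n=2: L (sole option 1(W) is W)
n=3: W (go to 2, an L position)
n=4: L (sole option 3(W) is W)
n=5: W (go to 4, an L position)
n=6: W (go to 0, an L position)
n=7: W (go to 2, an L position)
n=8: W (go to 2, an L position)
n=9: W (go to 4, an L position)
n=10: W (go to 4, an L position)
n=11: W (go to 4, an L position)
n=12: L (options 11(W), 7(W), 6(W), 5(W) are all W)
n=13: W (go to 12, an L position)
n=14: L (options 13(W), 9(W), 8(W), 7(W) are all W)
n=15: W (go to 14, an L position)
n=16: L (options 15(W), 11(W), 10(W), 9(W) are all W)
n=17: W (go to 16, an L position)
n=18: W (go to 12, an L position)
n=19: W (go to 14, an L position)
From 19, the L positions reachable in one move are: 14, 12. Any move reaching one of these is winning.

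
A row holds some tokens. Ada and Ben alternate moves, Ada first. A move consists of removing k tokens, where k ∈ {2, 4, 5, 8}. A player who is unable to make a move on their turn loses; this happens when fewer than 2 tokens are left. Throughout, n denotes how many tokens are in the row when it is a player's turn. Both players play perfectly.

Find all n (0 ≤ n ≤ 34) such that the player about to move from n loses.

0, 1, 7, 10, 13, 16, 19, 22, 25, 28, 31, 34

Use the standard recursion: the mover loses at a terminal position; elsewhere, the mover wins exactly when some move hands the opponent an L position.
n=0: no move → L
n=1: no move → L
n=2: →0(L), so W
n=3: →1(L), so W
n=4: →0(L), so W
n=5: →1(L), so W
n=6: →1(L), so W
n=7: →5(W), 3(W), 2(W) — all W, so L
n=8: →0(L), so W
n=9: →7(L), so W
n=10: →8(W), 6(W), 5(W), 2(W) — all W, so L
n=11: →7(L), so W
n=12: →10(L), so W
n=13: →11(W), 9(W), 8(W), 5(W) — all W, so L
n=14: →10(L), so W
n=15: →13(L), so W
n=16: →14(W), 12(W), 11(W), 8(W) — all W, so L
n=17: →13(L), so W
n=18: →16(L), so W
n=19: →17(W), 15(W), 14(W), 11(W) — all W, so L
n=20: →16(L), so W
n=21: →19(L), so W
n=22: →20(W), 18(W), 17(W), 14(W) — all W, so L
n=23: →19(L), so W
n=24: →22(L), so W
n=25: →23(W), 21(W), 20(W), 17(W) — all W, so L
n=26: →22(L), so W
n=27: →25(L), so W
n=28: →26(W), 24(W), 23(W), 20(W) — all W, so L
n=29: →25(L), so W
n=30: →28(L), so W
n=31: →29(W), 27(W), 26(W), 23(W) — all W, so L
n=32: →28(L), so W
n=33: →31(L), so W
n=34: →32(W), 30(W), 29(W), 26(W) — all W, so L
The losing starting values of n are exactly the entries labelled L in this table (12 of them).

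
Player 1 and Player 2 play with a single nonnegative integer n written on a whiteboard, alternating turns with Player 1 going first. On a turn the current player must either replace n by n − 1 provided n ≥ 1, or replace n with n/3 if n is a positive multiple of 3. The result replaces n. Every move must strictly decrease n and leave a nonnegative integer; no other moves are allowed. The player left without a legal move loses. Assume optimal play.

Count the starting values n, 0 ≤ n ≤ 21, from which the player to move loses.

Compute win/loss labels from the base case upward. A position with no move is L. Any other position is W if it can reach an L in one move, else L.
n=0: no move → L
n=1: →0(L), so W
n=2: →1(W) only, which is W, so L
n=3: →2(L), so W
n=4: →3(W) only, which is W, so L
n=5: →4(L), so W
n=6: →2(L), so W
n=7: →6(W) only, which is W, so L
n=8: →7(L), so W
n=9: →3(W), 8(W) — all W, so L
n=10: →9(L), so W
n=11: →10(W) only, which is W, so L
n=12: →4(L), so W
n=13: →12(W) only, which is W, so L
n=14: →13(L), so W
n=15: →5(W), 14(W) — all W, so L
n=16: →15(L), so W
n=17: →16(W) only, which is W, so L
n=18: →17(L), so W
n=19: →18(W) only, which is W, so L
n=20: →19(L), so W
n=21: →7(L), so W
L entries with 0 ≤ n ≤ 21: n = 0, 2, 4, 7, 9, 11, 13, 15, 17, 19; that makes 10.

10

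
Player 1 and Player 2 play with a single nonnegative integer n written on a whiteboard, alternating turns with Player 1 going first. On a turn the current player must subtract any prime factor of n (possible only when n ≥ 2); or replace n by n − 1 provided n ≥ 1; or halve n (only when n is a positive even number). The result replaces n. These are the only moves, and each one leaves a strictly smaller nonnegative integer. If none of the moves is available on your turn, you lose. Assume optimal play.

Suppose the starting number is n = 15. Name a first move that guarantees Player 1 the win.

Classify positions by backward induction: terminal positions (no move available) are L. From any other position, the mover wins iff some move reaches an L.
n=0: no move → L
n=1: W (go to 0, an L position)
n=2: W (go to 0, an L position)
n=3: W (go to 0, an L position)
n=4: L (options 2(W), 3(W) are all W)
n=5: W (go to 0, an L position)
n=6: W (go to 4, an L position)
n=7: W (go to 0, an L position)
n=8: W (go to 4, an L position)
n=9: L (options 6(W), 8(W) are all W)
n=10: W (go to 9, an L position)
n=11: W (go to 0, an L position)
n=12: W (go to 9, an L position)
n=13: W (go to 0, an L position)
n=14: L (options 7(W), 12(W), 13(W) are all W)
n=15: W (go to 14, an L position)
From 15, the L positions reachable in one move are: 14.

Move to 14.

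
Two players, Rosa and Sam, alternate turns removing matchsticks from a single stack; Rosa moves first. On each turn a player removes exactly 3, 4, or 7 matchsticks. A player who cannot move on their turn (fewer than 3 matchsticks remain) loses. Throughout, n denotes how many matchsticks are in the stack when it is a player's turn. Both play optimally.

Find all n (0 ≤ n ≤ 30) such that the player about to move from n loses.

0, 1, 2, 10, 11, 12, 20, 21, 22, 30

Positions with no move are L. A position that does have a move is losing for the player to move precisely when every available move leads to a winning position for the opponent. Fill in the labels:
n=0: no move → L
n=1: no move → L
n=2: no move → L
n=3: →0(L), so W
n=4: →1(L), so W
n=5: →2(L), so W
n=6: →2(L), so W
n=7: →0(L), so W
n=8: →1(L), so W
n=9: →2(L), so W
n=10: →7(W), 6(W), 3(W) — all W, so L
n=11: →8(W), 7(W), 4(W) — all W, so L
n=12: →9(W), 8(W), 5(W) — all W, so L
n=13: →10(L), so W
n=14: →11(L), so W
n=15: →12(L), so W
n=16: →12(L), so W
n=17: →10(L), so W
n=18: →11(L), so W
n=19: →12(L), so W
n=20: →17(W), 16(W), 13(W) — all W, so L
n=21: →18(W), 17(W), 14(W) — all W, so L
n=22: →19(W), 18(W), 15(W) — all W, so L
n=23: →20(L), so W
n=24: →21(L), so W
n=25: →22(L), so W
n=26: →22(L), so W
n=27: →20(L), so W
n=28: →21(L), so W
n=29: →22(L), so W
n=30: →27(W), 26(W), 23(W) — all W, so L
The losing starting values of n are exactly the entries labelled L in this table (10 of them).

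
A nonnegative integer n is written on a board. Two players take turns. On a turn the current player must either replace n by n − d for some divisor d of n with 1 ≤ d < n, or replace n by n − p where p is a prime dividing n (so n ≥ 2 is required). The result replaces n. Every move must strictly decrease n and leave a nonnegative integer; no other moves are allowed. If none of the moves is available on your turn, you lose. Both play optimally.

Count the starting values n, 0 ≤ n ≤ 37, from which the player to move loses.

9

Positions with no move are L. A position that does have a move is losing for the player to move precisely when every available move leads to a winning position for the opponent. Fill in the labels:
n=0: no move → L
n=1: no move → L
n=2: reaches L-position 0 → W
n=3: reaches L-position 0 → W
n=4: only reaches 2(W), 3(W), all W → L
n=5: reaches L-position 0 → W
n=6: reaches L-position 4 → W
n=7: reaches L-position 0 → W
n=8: reaches L-position 4 → W
n=9: only reaches 6(W), 8(W), all W → L
n=10: reaches L-position 9 → W
n=11: reaches L-position 0 → W
n=12: reaches L-position 9 → W
n=13: reaches L-position 0 → W
n=14: only reaches 7(W), 12(W), 13(W), all W → L
n=15: reaches L-position 14 → W
n=16: reaches L-position 14 → W
n=17: reaches L-position 0 → W
n=18: reaches L-position 9 → W
n=19: reaches L-position 0 → W
n=20: only reaches 10(W), 15(W), 16(W), 18(W), 19(W), all W → L
n=21: reaches L-position 14 → W
n=22: reaches L-position 20 → W
n=23: reaches L-position 0 → W
n=24: reaches L-position 20 → W
n=25: reaches L-position 20 → W
n=26: only reaches 13(W), 24(W), 25(W), all W → L
n=27: reaches L-position 26 → W
n=28: reaches L-position 14 → W
n=29: reaches L-position 0 → W
n=30: reaches L-position 20 → W
n=31: reaches L-position 0 → W
n=32: only reaches 16(W), 24(W), 28(W), 30(W), 31(W), all W → L
n=33: reaches L-position 32 → W
n=34: reaches L-position 32 → W
n=35: only reaches 28(W), 30(W), 34(W), all W → L
n=36: reaches L-position 32 → W
n=37: reaches L-position 0 → W
L entries with 0 ≤ n ≤ 37: n = 0, 1, 4, 9, 14, 20, 26, 32, 35; that makes 9.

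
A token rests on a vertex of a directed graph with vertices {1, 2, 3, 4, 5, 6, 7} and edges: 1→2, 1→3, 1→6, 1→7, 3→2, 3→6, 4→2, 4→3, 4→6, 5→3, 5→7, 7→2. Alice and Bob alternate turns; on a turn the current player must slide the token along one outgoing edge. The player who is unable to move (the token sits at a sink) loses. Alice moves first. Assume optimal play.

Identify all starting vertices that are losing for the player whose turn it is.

2, 5, 6

Compute win/loss labels from the base case upward. A position with no move is L. Any other position is W if it can reach an L in one move, else L.
Every edge goes from a vertex to one that appears earlier in the order 2, 6, 7, 3, 4, 1, 5, so processing vertices in that order labels each vertex after all of its successors.
2: no outgoing edge → L
6: no outgoing edge → L
7: reaches L-position 2 → W
3: reaches L-position 6 → W
4: reaches L-position 6 → W
1: reaches L-position 6 → W
5: only reaches 3(W), 7(W), all W → L
The losing starting vertices are exactly the entries labelled L in this table (3 of them).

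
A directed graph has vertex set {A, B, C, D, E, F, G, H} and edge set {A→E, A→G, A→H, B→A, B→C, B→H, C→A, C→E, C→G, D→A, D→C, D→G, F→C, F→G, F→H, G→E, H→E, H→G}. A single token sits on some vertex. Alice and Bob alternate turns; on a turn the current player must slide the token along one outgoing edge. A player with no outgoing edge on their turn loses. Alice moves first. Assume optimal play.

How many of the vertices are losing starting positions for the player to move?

Use the standard recursion: the mover loses at a terminal position; elsewhere, the mover wins exactly when some move hands the opponent an L position.
Every edge goes from a vertex to one that appears earlier in the order E, G, H, A, C, F, D, B, so processing vertices in that order labels each vertex after all of its successors.
E: no outgoing edge → L
G: can move to E, which is L ⇒ W
H: can move to E, which is L ⇒ W
A: can move to E, which is L ⇒ W
C: can move to E, which is L ⇒ W
F: moves to C(W), H(W), G(W); every one is W ⇒ L
D: moves to C(W), A(W), G(W); every one is W ⇒ L
B: moves to C(W), A(W), H(W); every one is W ⇒ L
The L vertices are B, D, E, F; that is 4 in all.

4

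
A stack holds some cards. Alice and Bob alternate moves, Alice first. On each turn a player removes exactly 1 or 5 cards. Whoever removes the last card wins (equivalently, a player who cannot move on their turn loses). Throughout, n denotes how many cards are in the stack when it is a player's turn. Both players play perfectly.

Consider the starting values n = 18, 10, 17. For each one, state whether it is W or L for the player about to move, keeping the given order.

Label each position W (a win for the player to move) or L (a loss). A position with no legal move is L; any other position is W exactly when some move reaches an L, and L when every move reaches a W.
n=0: no move → L
n=1: reaches L-position 0 → W
n=2: only reaches 1(W), which is W → L
n=3: reaches L-position 2 → W
n=4: only reaches 3(W), which is W → L
n=5: reaches L-position 4 → W
n=6: only reaches 5(W), 1(W), all W → L
n=7: reaches L-position 6 → W
n=8: only reaches 7(W), 3(W), all W → L
n=9: reaches L-position 8 → W
n=10: only reaches 9(W), 5(W), all W → L
n=11: reaches L-position 10 → W
n=12: only reaches 11(W), 7(W), all W → L
n=13: reaches L-position 12 → W
n=14: only reaches 13(W), 9(W), all W → L
n=15: reaches L-position 14 → W
n=16: only reaches 15(W), 11(W), all W → L
n=17: reaches L-position 16 → W
n=18: only reaches 17(W), 13(W), all W → L

18: L, 10: L, 17: W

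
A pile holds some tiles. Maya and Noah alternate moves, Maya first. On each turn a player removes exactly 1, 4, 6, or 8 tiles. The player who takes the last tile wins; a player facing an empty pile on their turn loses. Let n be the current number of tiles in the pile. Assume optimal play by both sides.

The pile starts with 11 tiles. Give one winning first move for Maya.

Remove 4, leaving 7.

Positions with no move are L. A position that does have a move is losing for the player to move precisely when every available move leads to a winning position for the opponent. Fill in the labels:
n=0: no move → L
n=1: reaches L-position 0 → W
n=2: only reaches 1(W), which is W → L
n=3: reaches L-position 2 → W
n=4: reaches L-position 0 → W
n=5: only reaches 4(W), 1(W), all W → L
n=6: reaches L-position 5 → W
n=7: only reaches 6(W), 3(W), 1(W), all W → L
n=8: reaches L-position 7 → W
n=9: reaches L-position 5 → W
n=10: reaches L-position 2 → W
n=11: reaches L-position 7 → W
From 11, the L positions reachable in one move are: 7, 5. Any move reaching one of these is winning.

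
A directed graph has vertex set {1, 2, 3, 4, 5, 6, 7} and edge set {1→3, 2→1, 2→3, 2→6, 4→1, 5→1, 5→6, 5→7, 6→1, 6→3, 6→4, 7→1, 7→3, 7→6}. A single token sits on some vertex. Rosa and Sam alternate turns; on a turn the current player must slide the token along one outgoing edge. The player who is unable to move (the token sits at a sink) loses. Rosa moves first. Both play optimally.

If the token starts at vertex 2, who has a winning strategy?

Classify positions by backward induction: terminal positions (no move available) are L. From any other position, the mover wins iff some move reaches an L.
Every edge goes from a vertex to one that appears earlier in the order 3, 1, 4, 6, 7, 2, 5, so processing vertices in that order labels each vertex after all of its successors.
3: no outgoing edge → L
1: →3(L), so W
4: →1(W) only, which is W, so L
6: →4(L), so W
7: →3(L), so W
2: →3(L), so W
5: →7(W), 6(W), 1(W) — all W, so L
The starting position 2 is W: Rosa should move to 3, handing over an L position.

Rosa wins.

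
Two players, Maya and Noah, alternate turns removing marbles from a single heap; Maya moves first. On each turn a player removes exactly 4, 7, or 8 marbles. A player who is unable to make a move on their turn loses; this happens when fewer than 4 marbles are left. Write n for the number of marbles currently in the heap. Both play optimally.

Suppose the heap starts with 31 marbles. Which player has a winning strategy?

Work bottom-up. With no move the player to move loses. Otherwise the position is W if at least one move leads to an L position for the opponent, and L if every move leads to a W.
n=0: no move → L
n=1: no move → L
n=2: no move → L
n=3: no move → L
n=4: can move to 0, which is L ⇒ W
n=5: can move to 1, which is L ⇒ W
n=6: can move to 2, which is L ⇒ W
n=7: can move to 3, which is L ⇒ W
n=8: can move to 1, which is L ⇒ W
n=9: can move to 2, which is L ⇒ W
n=10: can move to 3, which is L ⇒ W
n=11: can move to 3, which is L ⇒ W
n=12: moves to 8(W), 5(W), 4(W); every one is W ⇒ L
n=13: moves to 9(W), 6(W), 5(W); every one is W ⇒ L
n=14: moves to 10(W), 7(W), 6(W); every one is W ⇒ L
n=15: moves to 11(W), 8(W), 7(W); every one is W ⇒ L
n=16: can move to 12, which is L ⇒ W
n=17: can move to 13, which is L ⇒ W
n=18: can move to 14, which is L ⇒ W
n=19: can move to 15, which is L ⇒ W
n=20: can move to 13, which is L ⇒ W
n=21: can move to 14, which is L ⇒ W
n=22: can move to 15, which is L ⇒ W
n=23: can move to 15, which is L ⇒ W
n=24: moves to 20(W), 17(W), 16(W); every one is W ⇒ L
n=25: moves to 21(W), 18(W), 17(W); every one is W ⇒ L
n=26: moves to 22(W), 19(W), 18(W); every one is W ⇒ L
n=27: moves to 23(W), 20(W), 19(W); every one is W ⇒ L
n=28: can move to 24, which is L ⇒ W
n=29: can move to 25, which is L ⇒ W
n=30: can move to 26, which is L ⇒ W
n=31: can move to 27, which is L ⇒ W
From 31 Maya can remove 4, leaving 27, reaching an L position.

Maya wins.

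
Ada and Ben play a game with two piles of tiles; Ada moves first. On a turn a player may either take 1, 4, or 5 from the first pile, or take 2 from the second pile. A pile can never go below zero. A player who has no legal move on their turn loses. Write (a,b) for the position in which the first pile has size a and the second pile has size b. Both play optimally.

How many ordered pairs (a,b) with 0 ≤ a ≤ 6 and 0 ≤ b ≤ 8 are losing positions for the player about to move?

Use the standard recursion: the mover loses at a terminal position; elsewhere, the mover wins exactly when some move hands the opponent an L position.
Every move lowers a or b (never raises either), so fill the grid row by row in increasing a, and left to right within a row: each cell's successors are then already labelled.
      b=0  b=1  b=2  b=3  b=4  b=5  b=6  b=7  b=8
a=0:    L    L    W    W    L    L    W    W    L
a=1:    W    W    L    L    W    W    L    L    W
a=2:    L    L    W    W    L    L    W    W    L
a=3:    W    W    L    L    W    W    L    L    W
a=4:    W    W    W    W    W    W    W    W    W
a=5:    W    W    W    W    W    W    W    W    W
a=6:    W    W    W    W    W    W    W    W    W
Cells with no legal move (terminal, hence L): (0,0), (0,1).
The remaining L cells, each justified by listing all of its moves:
(0,4): →(0,2)(W) only, which is W, so L
(0,5): →(0,3)(W) only, which is W, so L
(0,8): →(0,6)(W) only, which is W, so L
(1,2): →(0,2)(W), (1,0)(W) — all W, so L
(1,3): →(0,3)(W), (1,1)(W) — all W, so L
(1,6): →(0,6)(W), (1,4)(W) — all W, so L
(1,7): →(0,7)(W), (1,5)(W) — all W, so L
(2,0): →(1,0)(W) only, which is W, so L
(2,1): →(1,1)(W) only, which is W, so L
(2,4): →(1,4)(W), (2,2)(W) — all W, so L
(2,5): →(1,5)(W), (2,3)(W) — all W, so L
(2,8): →(1,8)(W), (2,6)(W) — all W, so L
(3,2): →(2,2)(W), (3,0)(W) — all W, so L
(3,3): →(2,3)(W), (3,1)(W) — all W, so L
(3,6): →(2,6)(W), (3,4)(W) — all W, so L
(3,7): →(2,7)(W), (3,5)(W) — all W, so L
Every other cell has at least one move into one of the L cells above, so it is W.
L cells per row: a=0: 5, a=1: 4, a=2: 5, a=3: 4, a=4: 0, a=5: 0, a=6: 0; total 18.

18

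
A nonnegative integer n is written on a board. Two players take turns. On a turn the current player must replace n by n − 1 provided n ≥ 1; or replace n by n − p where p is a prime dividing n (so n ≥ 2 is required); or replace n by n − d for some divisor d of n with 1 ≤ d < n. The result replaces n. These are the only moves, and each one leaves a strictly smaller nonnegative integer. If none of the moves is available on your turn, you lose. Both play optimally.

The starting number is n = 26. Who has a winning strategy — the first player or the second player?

The second player wins.

Build the W/L table. Terminal = L. A non-terminal position is W if it has a move to some L; otherwise it is L.
n=0: no move → L
n=1: reaches L-position 0 → W
n=2: reaches L-position 0 → W
n=3: reaches L-position 0 → W
n=4: only reaches 2(W), 3(W), all W → L
n=5: reaches L-position 0 → W
n=6: reaches L-position 4 → W
n=7: reaches L-position 0 → W
n=8: reaches L-position 4 → W
n=9: only reaches 6(W), 8(W), all W → L
n=10: reaches L-position 9 → W
n=11: reaches L-position 0 → W
n=12: reaches L-position 9 → W
n=13: reaches L-position 0 → W
n=14: only reaches 7(W), 12(W), 13(W), all W → L
n=15: reaches L-position 14 → W
n=16: reaches L-position 14 → W
n=17: reaches L-position 0 → W
n=18: reaches L-position 9 → W
n=19: reaches L-position 0 → W
n=20: only reaches 10(W), 15(W), 16(W), 18(W), 19(W), all W → L
n=21: reaches L-position 14 → W
n=22: reaches L-position 20 → W
n=23: reaches L-position 0 → W
n=24: reaches L-position 20 → W
n=25: reaches L-position 20 → W
n=26: only reaches 13(W), 24(W), 25(W), all W → L
Every move from 26 reaches a W position, so the mover loses.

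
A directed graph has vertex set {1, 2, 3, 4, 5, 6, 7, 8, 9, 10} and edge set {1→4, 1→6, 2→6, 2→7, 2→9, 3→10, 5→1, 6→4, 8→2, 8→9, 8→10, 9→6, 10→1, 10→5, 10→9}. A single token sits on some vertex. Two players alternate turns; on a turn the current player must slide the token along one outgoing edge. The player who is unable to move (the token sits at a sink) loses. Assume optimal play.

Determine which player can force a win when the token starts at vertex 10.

Use the standard recursion: the mover loses at a terminal position; elsewhere, the mover wins exactly when some move hands the opponent an L position.
Every edge goes from a vertex to one that appears earlier in the order 4, 7, 6, 9, 1, 2, 5, 10, 8, 3, so processing vertices in that order labels each vertex after all of its successors.
4: no outgoing edge → L
7: no outgoing edge → L
6: W (go to 4, an L position)
9: L (sole option 6(W) is W)
1: W (go to 4, an L position)
2: W (go to 9, an L position)
5: L (sole option 1(W) is W)
10: W (go to 5, an L position)
8: W (go to 9, an L position)
3: L (sole option 10(W) is W)
The starting position 10 is W: the player to move should move to 5, handing over an L position.

The first player wins.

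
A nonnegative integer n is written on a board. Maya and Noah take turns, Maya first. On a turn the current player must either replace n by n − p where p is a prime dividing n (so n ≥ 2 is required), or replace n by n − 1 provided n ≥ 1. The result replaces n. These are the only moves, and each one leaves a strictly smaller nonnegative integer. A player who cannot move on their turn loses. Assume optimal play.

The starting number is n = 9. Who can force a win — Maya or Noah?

Maya wins.

Compute win/loss labels from the base case upward. A position with no move is L. Any other position is W if it can reach an L in one move, else L.
n=0: no move → L
n=1: →0(L), so W
n=2: →0(L), so W
n=3: →0(L), so W
n=4: →2(W), 3(W) — all W, so L
n=5: →0(L), so W
n=6: →4(L), so W
n=7: →0(L), so W
n=8: →6(W), 7(W) — all W, so L
n=9: →8(L), so W
From 9 Maya can move to 8, reaching an L position.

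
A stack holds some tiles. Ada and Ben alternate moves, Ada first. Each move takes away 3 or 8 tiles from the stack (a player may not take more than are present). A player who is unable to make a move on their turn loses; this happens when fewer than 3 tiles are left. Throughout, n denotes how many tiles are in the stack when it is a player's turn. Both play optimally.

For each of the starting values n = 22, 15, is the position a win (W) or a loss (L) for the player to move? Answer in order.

Use the standard recursion: the mover loses at a terminal position; elsewhere, the mover wins exactly when some move hands the opponent an L position.
n=0: no move → L
n=1: no move → L
n=2: no move → L
n=3: can move to 0, which is L ⇒ W
n=4: can move to 1, which is L ⇒ W
n=5: can move to 2, which is L ⇒ W
n=6: the only move is to 3(W), a W ⇒ L
n=7: the only move is to 4(W), a W ⇒ L
n=8: can move to 0, which is L ⇒ W
n=9: can move to 6, which is L ⇒ W
n=10: can move to 7, which is L ⇒ W
n=11: moves to 8(W), 3(W); every one is W ⇒ L
n=12: moves to 9(W), 4(W); every one is W ⇒ L
n=13: moves to 10(W), 5(W); every one is W ⇒ L
n=14: can move to 11, which is L ⇒ W
n=15: can move to 12, which is L ⇒ W
n=16: can move to 13, which is L ⇒ W
n=17: moves to 14(W), 9(W); every one is W ⇒ L
n=18: moves to 15(W), 10(W); every one is W ⇒ L
n=19: can move to 11, which is L ⇒ W
n=20: can move to 17, which is L ⇒ W
n=21: can move to 18, which is L ⇒ W
n=22: moves to 19(W), 14(W); every one is W ⇒ L

22: L, 15: W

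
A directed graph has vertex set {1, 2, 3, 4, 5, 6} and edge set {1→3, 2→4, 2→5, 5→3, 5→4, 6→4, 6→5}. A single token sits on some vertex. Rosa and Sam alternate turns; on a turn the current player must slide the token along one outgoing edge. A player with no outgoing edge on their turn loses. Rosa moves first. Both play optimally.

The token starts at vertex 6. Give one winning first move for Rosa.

Positions with no move are L. A position that does have a move is losing for the player to move precisely when every available move leads to a winning position for the opponent. Fill in the labels:
Every edge goes from a vertex to one that appears earlier in the order 4, 3, 5, 2, 6, 1, so processing vertices in that order labels each vertex after all of its successors.
4: no outgoing edge → L
3: no outgoing edge → L
5: W (go to 3, an L position)
2: W (go to 4, an L position)
6: W (go to 4, an L position)
1: W (go to 3, an L position)
From 6, the L positions reachable in one move are: 4.

Move to 4.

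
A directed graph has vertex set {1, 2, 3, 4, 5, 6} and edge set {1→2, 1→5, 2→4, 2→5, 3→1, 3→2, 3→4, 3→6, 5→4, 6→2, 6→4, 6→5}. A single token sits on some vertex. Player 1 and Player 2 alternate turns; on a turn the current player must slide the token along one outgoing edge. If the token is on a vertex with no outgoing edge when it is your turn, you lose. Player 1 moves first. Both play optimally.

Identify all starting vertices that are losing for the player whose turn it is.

Use the standard recursion: the mover loses at a terminal position; elsewhere, the mover wins exactly when some move hands the opponent an L position.
Every edge goes from a vertex to one that appears earlier in the order 4, 5, 2, 1, 6, 3, so processing vertices in that order labels each vertex after all of its successors.
4: no outgoing edge → L
5: →4(L), so W
2: →4(L), so W
1: →2(W), 5(W) — all W, so L
6: →4(L), so W
3: →1(L), so W
The losing starting vertices are exactly the entries labelled L in this table (2 of them).

1, 4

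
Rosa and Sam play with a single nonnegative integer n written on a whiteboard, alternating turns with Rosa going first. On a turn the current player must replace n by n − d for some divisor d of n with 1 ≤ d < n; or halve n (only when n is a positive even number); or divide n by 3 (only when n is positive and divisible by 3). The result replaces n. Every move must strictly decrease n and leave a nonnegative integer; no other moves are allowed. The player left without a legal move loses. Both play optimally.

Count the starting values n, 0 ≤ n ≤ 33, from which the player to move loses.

14

Label each position W (a win for the player to move) or L (a loss). A position with no legal move is L; any other position is W exactly when some move reaches an L, and L when every move reaches a W.
n=0: no move → L
n=1: no move → L
n=2: reaches L-position 1 → W
n=3: reaches L-position 1 → W
n=4: only reaches 2(W), 3(W), all W → L
n=5: reaches L-position 4 → W
n=6: reaches L-position 4 → W
n=7: only reaches 6(W), which is W → L
n=8: reaches L-position 4 → W
n=9: only reaches 3(W), 6(W), 8(W), all W → L
n=10: reaches L-position 9 → W
n=11: only reaches 10(W), which is W → L
n=12: reaches L-position 4 → W
n=13: only reaches 12(W), which is W → L
n=14: reaches L-position 7 → W
n=15: only reaches 5(W), 10(W), 12(W), 14(W), all W → L
n=16: reaches L-position 15 → W
n=17: only reaches 16(W), which is W → L
n=18: reaches L-position 9 → W
n=19: only reaches 18(W), which is W → L
n=20: reaches L-position 15 → W
n=21: reaches L-position 7 → W
n=22: reaches L-position 11 → W
n=23: only reaches 22(W), which is W → L
n=24: reaches L-position 23 → W
n=25: only reaches 20(W), 24(W), all W → L
n=26: reaches L-position 13 → W
n=27: reaches L-position 9 → W
n=28: only reaches 14(W), 21(W), 24(W), 26(W), 27(W), all W → L
n=29: reaches L-position 28 → W
n=30: reaches L-position 15 → W
n=31: only reaches 30(W), which is W → L
n=32: reaches L-position 28 → W
n=33: reaches L-position 11 → W
L entries with 0 ≤ n ≤ 33: n = 0, 1, 4, 7, 9, 11, 13, 15, 17, 19, 23, 25, 28, 31; that makes 14.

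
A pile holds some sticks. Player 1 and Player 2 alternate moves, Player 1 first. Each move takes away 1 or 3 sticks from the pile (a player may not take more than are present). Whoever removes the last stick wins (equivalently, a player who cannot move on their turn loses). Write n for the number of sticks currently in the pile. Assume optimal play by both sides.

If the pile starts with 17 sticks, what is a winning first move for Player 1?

Remove 1, leaving 16.

Work bottom-up. With no move the player to move loses. Otherwise the position is W if at least one move leads to an L position for the opponent, and L if every move leads to a W.
n=0: no move → L
n=1: W (go to 0, an L position)
n=2: L (sole option 1(W) is W)
n=3: W (go to 2, an L position)
n=4: L (options 3(W), 1(W) are all W)
n=5: W (go to 4, an L position)
n=6: L (options 5(W), 3(W) are all W)
n=7: W (go to 6, an L position)
n=8: L (options 7(W), 5(W) are all W)
n=9: W (go to 8, an L position)
n=10: L (options 9(W), 7(W) are all W)
n=11: W (go to 10, an L position)
n=12: L (options 11(W), 9(W) are all W)
n=13: W (go to 12, an L position)
n=14: L (options 13(W), 11(W) are all W)
n=15: W (go to 14, an L position)
n=16: L (options 15(W), 13(W) are all W)
n=17: W (go to 16, an L position)
From 17, the L positions reachable in one move are: 16, 14. Any move reaching one of these is winning.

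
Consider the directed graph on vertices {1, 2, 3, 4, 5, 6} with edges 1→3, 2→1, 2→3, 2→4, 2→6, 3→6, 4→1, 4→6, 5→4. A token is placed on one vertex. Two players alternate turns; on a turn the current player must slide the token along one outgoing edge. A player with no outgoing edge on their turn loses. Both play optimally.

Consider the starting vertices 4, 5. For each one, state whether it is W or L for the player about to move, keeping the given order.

4: W, 5: L

Positions with no move are L. A position that does have a move is losing for the player to move precisely when every available move leads to a winning position for the opponent. Fill in the labels:
Every edge goes from a vertex to one that appears earlier in the order 6, 3, 1, 4, 5, 2, so processing vertices in that order labels each vertex after all of its successors.
6: no outgoing edge → L
3: W (go to 6, an L position)
1: L (sole option 3(W) is W)
4: W (go to 1, an L position)
5: L (sole option 4(W) is W)
2: W (go to 1, an L position)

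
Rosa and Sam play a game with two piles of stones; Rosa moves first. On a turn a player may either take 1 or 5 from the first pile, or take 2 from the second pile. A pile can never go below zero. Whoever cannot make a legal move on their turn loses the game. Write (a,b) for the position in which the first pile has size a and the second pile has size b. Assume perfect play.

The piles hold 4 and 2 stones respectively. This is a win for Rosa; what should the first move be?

Label each position W (a win for the player to move) or L (a loss). A position with no legal move is L; any other position is W exactly when some move reaches an L, and L when every move reaches a W.
No move ever increases a pile, so every position that can arise here has a ≤ 4 and b ≤ 2; it is enough to label the cells with 0 ≤ a ≤ 4 and 0 ≤ b ≤ 2.
Every move lowers a or b (never raises either), so fill the grid row by row in increasing a, and left to right within a row: each cell's successors are then already labelled.
      b=0  b=1  b=2
a=0:    L    L    W
a=1:    W    W    L
a=2:    L    L    W
a=3:    W    W    L
a=4:    L    L    W
Cells with no legal move (terminal, hence L): (0,0), (0,1).
The remaining L cells, each justified by listing all of its moves:
(1,2): moves to (0,2)(W), (1,0)(W); every one is W ⇒ L
(2,0): the only move is to (1,0)(W), a W ⇒ L
(2,1): the only move is to (1,1)(W), a W ⇒ L
(3,2): moves to (2,2)(W), (3,0)(W); every one is W ⇒ L
(4,0): the only move is to (3,0)(W), a W ⇒ L
(4,1): the only move is to (3,1)(W), a W ⇒ L
Every other cell has at least one move into one of the L cells above, so it is W.
From (4,2), the L positions reachable in one move are: (3,2), (4,0). Any move reaching one of these is winning.

Move to (3,2).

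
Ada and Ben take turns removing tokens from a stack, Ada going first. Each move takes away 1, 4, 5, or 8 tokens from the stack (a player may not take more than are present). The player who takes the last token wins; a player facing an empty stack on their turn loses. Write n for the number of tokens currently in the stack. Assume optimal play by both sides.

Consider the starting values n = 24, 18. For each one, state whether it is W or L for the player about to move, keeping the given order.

24: W, 18: L

Positions with no move are L. A position that does have a move is losing for the player to move precisely when every available move leads to a winning position for the opponent. Fill in the labels:
n=0: no move → L
n=1: →0(L), so W
n=2: →1(W) only, which is W, so L
n=3: →2(L), so W
n=4: →0(L), so W
n=5: →0(L), so W
n=6: →2(L), so W
n=7: →2(L), so W
n=8: →0(L), so W
n=9: →8(W), 5(W), 4(W), 1(W) — all W, so L
n=10: →9(L), so W
n=11: →10(W), 7(W), 6(W), 3(W) — all W, so L
n=12: →11(L), so W
n=13: →9(L), so W
n=14: →9(L), so W
n=15: →11(L), so W
n=16: →11(L), so W
n=17: →9(L), so W
n=18: →17(W), 14(W), 13(W), 10(W) — all W, so L
n=19: →18(L), so W
n=20: →19(W), 16(W), 15(W), 12(W) — all W, so L
n=21: →20(L), so W
n=22: →18(L), so W
n=23: →18(L), so W
n=24: →20(L), so W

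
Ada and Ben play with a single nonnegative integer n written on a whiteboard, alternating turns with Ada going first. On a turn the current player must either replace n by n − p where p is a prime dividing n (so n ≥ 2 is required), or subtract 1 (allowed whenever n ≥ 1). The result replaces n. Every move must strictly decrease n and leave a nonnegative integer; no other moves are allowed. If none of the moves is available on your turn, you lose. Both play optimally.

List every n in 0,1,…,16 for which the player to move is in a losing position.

0, 4, 8, 12, 16

Build the W/L table. Terminal = L. A non-terminal position is W if it has a move to some L; otherwise it is L.
n=0: no move → L
n=1: W (go to 0, an L position)
n=2: W (go to 0, an L position)
n=3: W (go to 0, an L position)
n=4: L (options 2(W), 3(W) are all W)
n=5: W (go to 0, an L position)
n=6: W (go to 4, an L position)
n=7: W (go to 0, an L position)
n=8: L (options 6(W), 7(W) are all W)
n=9: W (go to 8, an L position)
n=10: W (go to 8, an L position)
n=11: W (go to 0, an L position)
n=12: L (options 9(W), 10(W), 11(W) are all W)
n=13: W (go to 0, an L position)
n=14: W (go to 12, an L position)
n=15: W (go to 12, an L position)
n=16: L (options 14(W), 15(W) are all W)
Reading off the rows marked L gives the requested list; there are 5 such values of n.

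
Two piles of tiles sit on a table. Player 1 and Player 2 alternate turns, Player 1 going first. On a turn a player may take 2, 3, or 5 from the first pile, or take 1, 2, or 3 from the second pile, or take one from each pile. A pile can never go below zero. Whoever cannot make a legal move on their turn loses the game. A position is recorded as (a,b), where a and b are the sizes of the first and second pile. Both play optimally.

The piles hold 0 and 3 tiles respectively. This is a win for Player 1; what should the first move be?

Move to (0,0).

Use the standard recursion: the mover loses at a terminal position; elsewhere, the mover wins exactly when some move hands the opponent an L position.
No move ever increases a pile, so every position that can arise here has a ≤ 0 and b ≤ 3; it is enough to label the cells with 0 ≤ a ≤ 0 and 0 ≤ b ≤ 3.
Every move lowers a or b (never raises either), so fill the grid row by row in increasing a, and left to right within a row: each cell's successors are then already labelled.
      b=0  b=1  b=2  b=3
a=0:    L    W    W    W
Cells with no legal move (terminal, hence L): (0,0).
Every other cell has at least one move into one of the L cells above, so it is W.
From (0,3), the L positions reachable in one move are: (0,0).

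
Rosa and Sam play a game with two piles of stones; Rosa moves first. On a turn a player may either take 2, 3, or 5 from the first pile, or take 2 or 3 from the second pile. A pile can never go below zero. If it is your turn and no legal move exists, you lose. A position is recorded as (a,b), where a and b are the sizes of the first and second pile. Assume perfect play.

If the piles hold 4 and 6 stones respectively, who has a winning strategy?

Build the W/L table. Terminal = L. A non-terminal position is W if it has a move to some L; otherwise it is L.
No move ever increases a pile, so every position that can arise here has a ≤ 4 and b ≤ 6; it is enough to label the cells with 0 ≤ a ≤ 4 and 0 ≤ b ≤ 6.
Every move lowers a or b (never raises either), so fill the grid row by row in increasing a, and left to right within a row: each cell's successors are then already labelled.
      b=0  b=1  b=2  b=3  b=4  b=5  b=6
a=0:    L    L    W    W    W    L    L
a=1:    L    L    W    W    W    L    L
a=2:    W    W    L    L    W    W    W
a=3:    W    W    L    L    W    W    W
a=4:    W    W    W    W    L    W    W
Cells with no legal move (terminal, hence L): (0,0), (0,1), (1,0), (1,1).
The remaining L cells, each justified by listing all of its moves:
(0,5): →(0,3)(W), (0,2)(W) — all W, so L
(0,6): →(0,4)(W), (0,3)(W) — all W, so L
(1,5): →(1,3)(W), (1,2)(W) — all W, so L
(1,6): →(1,4)(W), (1,3)(W) — all W, so L
(2,2): →(0,2)(W), (2,0)(W) — all W, so L
(2,3): →(0,3)(W), (2,1)(W), (2,0)(W) — all W, so L
(3,2): →(1,2)(W), (0,2)(W), (3,0)(W) — all W, so L
(3,3): →(1,3)(W), (0,3)(W), (3,1)(W), (3,0)(W) — all W, so L
(4,4): →(2,4)(W), (1,4)(W), (4,2)(W), (4,1)(W) — all W, so L
Every other cell has at least one move into one of the L cells above, so it is W.
The starting position (4,6) is W: Rosa should move to (1,6), handing over an L position.

Rosa wins.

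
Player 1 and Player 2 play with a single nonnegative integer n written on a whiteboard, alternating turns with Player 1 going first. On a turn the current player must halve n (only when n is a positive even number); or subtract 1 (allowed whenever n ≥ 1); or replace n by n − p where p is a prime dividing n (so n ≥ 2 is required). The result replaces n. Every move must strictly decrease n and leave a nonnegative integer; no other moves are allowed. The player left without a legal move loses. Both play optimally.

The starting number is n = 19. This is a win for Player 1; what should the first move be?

Move to 0.

Classify positions by backward induction: terminal positions (no move available) are L. From any other position, the mover wins iff some move reaches an L.
n=0: no move → L
n=1: can move to 0, which is L ⇒ W
n=2: can move to 0, which is L ⇒ W
n=3: can move to 0, which is L ⇒ W
n=4: moves to 2(W), 3(W); every one is W ⇒ L
n=5: can move to 0, which is L ⇒ W
n=6: can move to 4, which is L ⇒ W
n=7: can move to 0, which is L ⇒ W
n=8: can move to 4, which is L ⇒ W
n=9: moves to 6(W), 8(W); every one is W ⇒ L
n=10: can move to 9, which is L ⇒ W
n=11: can move to 0, which is L ⇒ W
n=12: can move to 9, which is L ⇒ W
n=13: can move to 0, which is L ⇒ W
n=14: moves to 7(W), 12(W), 13(W); every one is W ⇒ L
n=15: can move to 14, which is L ⇒ W
n=16: can move to 14, which is L ⇒ W
n=17: can move to 0, which is L ⇒ W
n=18: can move to 9, which is L ⇒ W
n=19: can move to 0, which is L ⇒ W
From 19, the L positions reachable in one move are: 0.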